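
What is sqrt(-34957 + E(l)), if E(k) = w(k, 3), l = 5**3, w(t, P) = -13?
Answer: I*sqrt(34970) ≈ 187.0*I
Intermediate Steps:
l = 125
E(k) = -13
sqrt(-34957 + E(l)) = sqrt(-34957 - 13) = sqrt(-34970) = I*sqrt(34970)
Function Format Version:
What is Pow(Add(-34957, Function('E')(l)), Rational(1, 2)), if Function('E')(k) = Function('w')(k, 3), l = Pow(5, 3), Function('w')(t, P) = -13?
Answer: Mul(I, Pow(34970, Rational(1, 2))) ≈ Mul(187.00, I)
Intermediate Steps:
l = 125
Function('E')(k) = -13
Pow(Add(-34957, Function('E')(l)), Rational(1, 2)) = Pow(Add(-34957, -13), Rational(1, 2)) = Pow(-34970, Rational(1, 2)) = Mul(I, Pow(34970, Rational(1, 2)))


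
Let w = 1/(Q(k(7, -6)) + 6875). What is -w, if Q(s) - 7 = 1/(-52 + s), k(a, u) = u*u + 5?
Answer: -11/75701 ≈ -0.00014531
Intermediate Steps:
k(a, u) = 5 + u² (k(a, u) = u² + 5 = 5 + u²)
Q(s) = 7 + 1/(-52 + s)
w = 11/75701 (w = 1/((-363 + 7*(5 + (-6)²))/(-52 + (5 + (-6)²)) + 6875) = 1/((-363 + 7*(5 + 36))/(-52 + (5 + 36)) + 6875) = 1/((-363 + 7*41)/(-52 + 41) + 6875) = 1/((-363 + 287)/(-11) + 6875) = 1/(-1/11*(-76) + 6875) = 1/(76/11 + 6875) = 1/(75701/11) = 11/75701 ≈ 0.00014531)
-w = -1*11/75701 = -11/75701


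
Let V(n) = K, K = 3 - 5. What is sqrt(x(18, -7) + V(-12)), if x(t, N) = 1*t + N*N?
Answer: sqrt(65) ≈ 8.0623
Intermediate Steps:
K = -2
V(n) = -2
x(t, N) = t + N**2
sqrt(x(18, -7) + V(-12)) = sqrt((18 + (-7)**2) - 2) = sqrt((18 + 49) - 2) = sqrt(67 - 2) = sqrt(65)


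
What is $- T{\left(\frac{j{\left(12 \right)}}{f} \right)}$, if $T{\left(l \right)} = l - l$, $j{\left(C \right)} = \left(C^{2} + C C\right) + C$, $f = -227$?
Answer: $0$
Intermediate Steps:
$j{\left(C \right)} = C + 2 C^{2}$ ($j{\left(C \right)} = \left(C^{2} + C^{2}\right) + C = 2 C^{2} + C = C + 2 C^{2}$)
$T{\left(l \right)} = 0$
$- T{\left(\frac{j{\left(12 \right)}}{f} \right)} = \left(-1\right) 0 = 0$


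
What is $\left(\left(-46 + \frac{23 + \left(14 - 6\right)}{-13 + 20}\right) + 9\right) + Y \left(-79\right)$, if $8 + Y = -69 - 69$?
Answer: $\frac{80510}{7} \approx 11501.0$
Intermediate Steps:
$Y = -146$ ($Y = -8 - 138 = -146$)
$\left(\left(-46 + \frac{23 + \left(14 - 6\right)}{-13 + 20}\right) + 9\right) + Y \left(-79\right) = \left(\left(-46 + \frac{23 + \left(14 - 6\right)}{-13 + 20}\right) + 9\right) - -11534 = \left(\left(-46 + \frac{23 + 8}{7}\right) + 9\right) + 11534 = \left(\left(-46 + 31 \cdot \frac{1}{7}\right) + 9\right) + 11534 = \left(\left(-46 + \frac{31}{7}\right) + 9\right) + 11534 = \left(- \frac{291}{7} + 9\right) + 11534 = - \frac{228}{7} + 11534 = \frac{80510}{7}$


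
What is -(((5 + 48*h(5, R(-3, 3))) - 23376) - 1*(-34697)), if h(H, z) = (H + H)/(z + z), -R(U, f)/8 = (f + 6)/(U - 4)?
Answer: -34048/3 ≈ -11349.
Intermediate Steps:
R(U, f) = -8*(6 + f)/(-4 + U) (R(U, f) = -8*(f + 6)/(U - 4) = -8*(6 + f)/(-4 + U))
h(H, z) = H/z (h(H, z) = (2*H)/((2*z)) = (2*H)*(1/(2*z)) = H/z)
-(((5 + 48*h(5, R(-3, 3))) - 23376) - 1*(-34697)) = -(((5 + 48*(5/((8*(-6 - 1*3)/(-4 - 3))))) - 23376) - 1*(-34697)) = -(((5 + 48*(5/((8*(-6 - 3)/(-7))))) - 23376) + 34697) = -(((5 + 48*(5/((8*(-1/7)*(-9))))) - 23376) + 34697) = -(((5 + 48*(5/(72/7))) - 23376) + 34697) = -(((5 + 48*(5*(7/72))) - 23376) + 34697) = -(((5 + 48*(35/72)) - 23376) + 34697) = -(((5 + 70/3) - 23376) + 34697) = -((85/3 - 23376) + 34697) = -(-70043/3 + 34697) = -1*34048/3 = -34048/3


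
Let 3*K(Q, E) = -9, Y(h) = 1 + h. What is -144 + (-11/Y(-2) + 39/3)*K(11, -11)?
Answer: -216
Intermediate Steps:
K(Q, E) = -3 (K(Q, E) = (1/3)*(-9) = -3)
-144 + (-11/Y(-2) + 39/3)*K(11, -11) = -144 + (-11/(1 - 2) + 39/3)*(-3) = -144 + (-11/(-1) + 39*(1/3))*(-3) = -144 + (-11*(-1) + 13)*(-3) = -144 + (11 + 13)*(-3) = -144 + 24*(-3) = -144 - 72 = -216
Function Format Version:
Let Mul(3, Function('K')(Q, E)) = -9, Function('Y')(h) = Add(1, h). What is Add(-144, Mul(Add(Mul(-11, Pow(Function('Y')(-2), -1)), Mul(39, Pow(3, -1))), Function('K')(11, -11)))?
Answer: -216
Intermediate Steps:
Function('K')(Q, E) = -3 (Function('K')(Q, E) = Mul(Rational(1, 3), -9) = -3)
Add(-144, Mul(Add(Mul(-11, Pow(Function('Y')(-2), -1)), Mul(39, Pow(3, -1))), Function('K')(11, -11))) = Add(-144, Mul(Add(Mul(-11, Pow(Add(1, -2), -1)), Mul(39, Pow(3, -1))), -3)) = Add(-144, Mul(Add(Mul(-11, Pow(-1, -1)), Mul(39, Rational(1, 3))), -3)) = Add(-144, Mul(Add(Mul(-11, -1), 13), -3)) = Add(-144, Mul(Add(11, 13), -3)) = Add(-144, Mul(24, -3)) = Add(-144, -72) = -216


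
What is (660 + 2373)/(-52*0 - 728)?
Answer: -3033/728 ≈ -4.1662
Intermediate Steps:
(660 + 2373)/(-52*0 - 728) = 3033/(0 - 728) = 3033/(-728) = 3033*(-1/728) = -3033/728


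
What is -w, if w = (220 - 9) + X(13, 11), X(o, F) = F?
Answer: -222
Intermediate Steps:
w = 222 (w = (220 - 9) + 11 = 211 + 11 = 222)
-w = -1*222 = -222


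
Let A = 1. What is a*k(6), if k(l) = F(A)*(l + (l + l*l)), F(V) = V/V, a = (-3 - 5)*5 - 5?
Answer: -2160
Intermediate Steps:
a = -45 (a = -8*5 - 5 = -40 - 5 = -45)
F(V) = 1
k(l) = l² + 2*l (k(l) = 1*(l + (l + l*l)) = 1*(l + (l + l²)) = 1*(l² + 2*l) = l² + 2*l)
a*k(6) = -270*(2 + 6) = -270*8 = -45*48 = -2160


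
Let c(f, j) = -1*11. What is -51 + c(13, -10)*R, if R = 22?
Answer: -293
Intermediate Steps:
c(f, j) = -11
-51 + c(13, -10)*R = -51 - 11*22 = -51 - 242 = -293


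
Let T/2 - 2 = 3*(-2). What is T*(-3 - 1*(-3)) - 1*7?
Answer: -7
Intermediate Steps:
T = -8 (T = 4 + 2*(3*(-2)) = 4 + 2*(-6) = 4 - 12 = -8)
T*(-3 - 1*(-3)) - 1*7 = -8*(-3 - 1*(-3)) - 1*7 = -8*(-3 + 3) - 7 = -8*0 - 7 = 0 - 7 = -7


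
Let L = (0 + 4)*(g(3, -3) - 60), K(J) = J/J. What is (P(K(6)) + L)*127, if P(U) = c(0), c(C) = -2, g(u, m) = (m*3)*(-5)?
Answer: -7874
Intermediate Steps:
K(J) = 1
g(u, m) = -15*m (g(u, m) = (3*m)*(-5) = -15*m)
L = -60 (L = (0 + 4)*(-15*(-3) - 60) = 4*(45 - 60) = 4*(-15) = -60)
P(U) = -2
(P(K(6)) + L)*127 = (-2 - 60)*127 = -62*127 = -7874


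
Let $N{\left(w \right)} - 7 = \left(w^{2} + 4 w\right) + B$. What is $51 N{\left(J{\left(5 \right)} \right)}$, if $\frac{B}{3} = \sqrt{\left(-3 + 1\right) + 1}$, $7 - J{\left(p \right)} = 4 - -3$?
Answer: $357 + 153 i \approx 357.0 + 153.0 i$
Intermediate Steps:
$J{\left(p \right)} = 0$ ($J{\left(p \right)} = 7 - \left(4 - -3\right) = 7 - \left(4 + 3\right) = 7 - 7 = 0$)
$B = 3 i$ ($B = 3 \sqrt{\left(-3 + 1\right) + 1} = 3 \sqrt{-2 + 1} = 3 \sqrt{-1} = 3 i \approx 3.0 i$)
$N{\left(w \right)} = 7 + w^{2} + 3 i + 4 w$ ($N{\left(w \right)} = 7 + \left(\left(w^{2} + 4 w\right) + 3 i\right) = 7 + \left(w^{2} + 3 i + 4 w\right) = 7 + w^{2} + 3 i + 4 w$)
$51 N{\left(J{\left(5 \right)} \right)} = 51 \left(7 + 0^{2} + 3 i + 4 \cdot 0\right) = 51 \left(7 + 0 + 3 i + 0\right) = 51 \left(7 + 3 i\right) = 357 + 153 i$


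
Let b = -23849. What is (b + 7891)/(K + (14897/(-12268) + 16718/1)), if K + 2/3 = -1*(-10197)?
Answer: -587318232/990510433 ≈ -0.59295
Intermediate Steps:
K = 30589/3 (K = -⅔ - 1*(-10197) = -⅔ + 10197 = 30589/3 ≈ 10196.)
(b + 7891)/(K + (14897/(-12268) + 16718/1)) = (-23849 + 7891)/(30589/3 + (14897/(-12268) + 16718/1)) = -15958/(30589/3 + (14897*(-1/12268) + 16718*1)) = -15958/(30589/3 + (-14897/12268 + 16718)) = -15958/(30589/3 + 205081527/12268) = -15958/990510433/36804 = -15958*36804/990510433 = -587318232/990510433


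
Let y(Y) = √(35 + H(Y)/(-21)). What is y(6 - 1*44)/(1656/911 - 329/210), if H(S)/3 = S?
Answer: 27330*√1981/48041 ≈ 25.320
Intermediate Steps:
H(S) = 3*S
y(Y) = √(35 - Y/7) (y(Y) = √(35 + (3*Y)/(-21)) = √(35 + (3*Y)*(-1/21)) = √(35 - Y/7))
y(6 - 1*44)/(1656/911 - 329/210) = (√(1715 - 7*(6 - 1*44))/7)/(1656/911 - 329/210) = (√(1715 - 7*(6 - 44))/7)/(1656*(1/911) - 329*1/210) = (√(1715 - 7*(-38))/7)/(1656/911 - 47/30) = (√(1715 + 266)/7)/(6863/27330) = (√1981/7)*(27330/6863) = 27330*√1981/48041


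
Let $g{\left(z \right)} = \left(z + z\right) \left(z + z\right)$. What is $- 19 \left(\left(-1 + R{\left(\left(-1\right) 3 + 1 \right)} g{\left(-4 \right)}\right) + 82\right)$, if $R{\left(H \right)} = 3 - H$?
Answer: $-7619$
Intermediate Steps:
$g{\left(z \right)} = 4 z^{2}$ ($g{\left(z \right)} = 2 z 2 z = 4 z^{2}$)
$- 19 \left(\left(-1 + R{\left(\left(-1\right) 3 + 1 \right)} g{\left(-4 \right)}\right) + 82\right) = - 19 \left(\left(-1 + \left(3 - \left(\left(-1\right) 3 + 1\right)\right) 4 \left(-4\right)^{2}\right) + 82\right) = - 19 \left(\left(-1 + \left(3 - \left(-3 + 1\right)\right) 4 \cdot 16\right) + 82\right) = - 19 \left(\left(-1 + \left(3 - -2\right) 64\right) + 82\right) = - 19 \left(\left(-1 + \left(3 + 2\right) 64\right) + 82\right) = - 19 \left(\left(-1 + 5 \cdot 64\right) + 82\right) = - 19 \left(\left(-1 + 320\right) + 82\right) = - 19 \left(319 + 82\right) = \left(-19\right) 401 = -7619$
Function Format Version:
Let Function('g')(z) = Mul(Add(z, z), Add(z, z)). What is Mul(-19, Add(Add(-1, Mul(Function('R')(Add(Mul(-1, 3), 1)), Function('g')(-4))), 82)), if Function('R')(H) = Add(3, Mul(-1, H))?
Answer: -7619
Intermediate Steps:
Function('g')(z) = Mul(4, Pow(z, 2)) (Function('g')(z) = Mul(Mul(2, z), Mul(2, z)) = Mul(4, Pow(z, 2)))
Mul(-19, Add(Add(-1, Mul(Function('R')(Add(Mul(-1, 3), 1)), Function('g')(-4))), 82)) = Mul(-19, Add(Add(-1, Mul(Add(3, Mul(-1, Add(Mul(-1, 3), 1))), Mul(4, Pow(-4, 2)))), 82)) = Mul(-19, Add(Add(-1, Mul(Add(3, Mul(-1, Add(-3, 1))), Mul(4, 16))), 82)) = Mul(-19, Add(Add(-1, Mul(Add(3, Mul(-1, -2)), 64)), 82)) = Mul(-19, Add(Add(-1, Mul(Add(3, 2), 64)), 82)) = Mul(-19, Add(Add(-1, Mul(5, 64)), 82)) = Mul(-19, Add(Add(-1, 320), 82)) = Mul(-19, Add(319, 82)) = Mul(-19, 401) = -7619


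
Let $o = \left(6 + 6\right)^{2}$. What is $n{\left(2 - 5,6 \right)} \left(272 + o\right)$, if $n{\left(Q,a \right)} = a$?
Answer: $2496$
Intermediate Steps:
$o = 144$ ($o = 12^{2} = 144$)
$n{\left(2 - 5,6 \right)} \left(272 + o\right) = 6 \left(272 + 144\right) = 6 \cdot 416 = 2496$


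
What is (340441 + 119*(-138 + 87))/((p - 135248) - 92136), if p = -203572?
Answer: -83593/107739 ≈ -0.77588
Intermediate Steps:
(340441 + 119*(-138 + 87))/((p - 135248) - 92136) = (340441 + 119*(-138 + 87))/((-203572 - 135248) - 92136) = (340441 + 119*(-51))/(-338820 - 92136) = (340441 - 6069)/(-430956) = 334372*(-1/430956) = -83593/107739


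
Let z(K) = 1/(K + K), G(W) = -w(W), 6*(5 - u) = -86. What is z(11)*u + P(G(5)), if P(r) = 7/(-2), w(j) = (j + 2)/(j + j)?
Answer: -173/66 ≈ -2.6212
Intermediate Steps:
w(j) = (2 + j)/(2*j) (w(j) = (2 + j)/((2*j)) = (2 + j)*(1/(2*j)) = (2 + j)/(2*j))
u = 58/3 (u = 5 - ⅙*(-86) = 5 + 43/3 = 58/3 ≈ 19.333)
G(W) = -(2 + W)/(2*W)
z(K) = 1/(2*K)
P(r) = -7/2 (P(r) = 7*(-½) = -7/2)
z(11)*u + P(G(5)) = ((½)/11)*(58/3) - 7/2 = ((½)*(1/11))*(58/3) - 7/2 = (1/22)*(58/3) - 7/2 = 29/33 - 7/2 = -173/66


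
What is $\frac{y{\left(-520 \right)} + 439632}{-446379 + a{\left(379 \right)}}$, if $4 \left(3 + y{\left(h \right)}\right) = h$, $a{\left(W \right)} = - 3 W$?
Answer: $- \frac{439499}{447516} \approx -0.98209$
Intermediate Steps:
$y{\left(h \right)} = -3 + \frac{h}{4}$
$\frac{y{\left(-520 \right)} + 439632}{-446379 + a{\left(379 \right)}} = \frac{\left(-3 + \frac{1}{4} \left(-520\right)\right) + 439632}{-446379 - 1137} = \frac{\left(-3 - 130\right) + 439632}{-446379 - 1137} = \frac{-133 + 439632}{-447516} = 439499 \left(- \frac{1}{447516}\right) = - \frac{439499}{447516}$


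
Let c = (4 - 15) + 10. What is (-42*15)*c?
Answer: 630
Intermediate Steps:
c = -1 (c = -11 + 10 = -1)
(-42*15)*c = -42*15*(-1) = -630*(-1) = 630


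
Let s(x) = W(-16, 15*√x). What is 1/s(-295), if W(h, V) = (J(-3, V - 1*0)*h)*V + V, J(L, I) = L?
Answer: -I*√295/216825 ≈ -7.9214e-5*I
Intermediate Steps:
W(h, V) = V - 3*V*h (W(h, V) = (-3*h)*V + V = -3*V*h + V = V - 3*V*h)
s(x) = 735*√x (s(x) = (15*√x)*(1 - 3*(-16)) = (15*√x)*(1 + 48) = (15*√x)*49 = 735*√x)
1/s(-295) = 1/(735*√(-295)) = 1/(735*(I*√295)) = 1/(735*I*√295) = -I*√295/216825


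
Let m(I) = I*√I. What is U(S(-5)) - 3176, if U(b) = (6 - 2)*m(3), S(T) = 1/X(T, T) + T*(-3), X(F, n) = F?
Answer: -3176 + 12*√3 ≈ -3155.2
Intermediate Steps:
m(I) = I^(3/2)
S(T) = 1/T - 3*T (S(T) = 1/T + T*(-3) = 1/T - 3*T)
U(b) = 12*√3 (U(b) = (6 - 2)*3^(3/2) = 4*(3*√3) = 12*√3)
U(S(-5)) - 3176 = 12*√3 - 3176 = -3176 + 12*√3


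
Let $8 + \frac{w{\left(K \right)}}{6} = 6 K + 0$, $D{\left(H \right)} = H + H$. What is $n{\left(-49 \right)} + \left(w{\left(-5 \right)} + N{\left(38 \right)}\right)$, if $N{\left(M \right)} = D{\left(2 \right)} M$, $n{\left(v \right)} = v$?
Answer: $-125$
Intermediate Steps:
$D{\left(H \right)} = 2 H$
$w{\left(K \right)} = -48 + 36 K$ ($w{\left(K \right)} = -48 + 6 \left(6 K + 0\right) = -48 + 6 \cdot 6 K = -48 + 36 K$)
$N{\left(M \right)} = 4 M$ ($N{\left(M \right)} = 2 \cdot 2 M = 4 M$)
$n{\left(-49 \right)} + \left(w{\left(-5 \right)} + N{\left(38 \right)}\right) = -49 + \left(\left(-48 + 36 \left(-5\right)\right) + 4 \cdot 38\right) = -49 + \left(\left(-48 - 180\right) + 152\right) = -49 + \left(-228 + 152\right) = -49 - 76 = -125$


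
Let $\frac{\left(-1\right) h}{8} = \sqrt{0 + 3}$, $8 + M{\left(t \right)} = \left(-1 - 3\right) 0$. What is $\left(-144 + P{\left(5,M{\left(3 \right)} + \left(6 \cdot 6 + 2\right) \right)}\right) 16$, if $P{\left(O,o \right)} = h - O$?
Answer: $-2384 - 128 \sqrt{3} \approx -2605.7$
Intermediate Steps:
$M{\left(t \right)} = -8$ ($M{\left(t \right)} = -8 + \left(-1 - 3\right) 0 = -8 - 0 = -8 + 0 = -8$)
$h = - 8 \sqrt{3}$ ($h = - 8 \sqrt{0 + 3} = - 8 \sqrt{3} \approx -13.856$)
$P{\left(O,o \right)} = - O - 8 \sqrt{3}$ ($P{\left(O,o \right)} = - 8 \sqrt{3} - O = - O - 8 \sqrt{3}$)
$\left(-144 + P{\left(5,M{\left(3 \right)} + \left(6 \cdot 6 + 2\right) \right)}\right) 16 = \left(-144 - \left(5 + 8 \sqrt{3}\right)\right) 16 = \left(-149 - 8 \sqrt{3}\right) 16 = -2384 - 128 \sqrt{3}$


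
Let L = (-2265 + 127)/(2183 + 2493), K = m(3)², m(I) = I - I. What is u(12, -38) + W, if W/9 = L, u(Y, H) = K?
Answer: -9621/2338 ≈ -4.1151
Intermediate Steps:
m(I) = 0
K = 0 (K = 0² = 0)
u(Y, H) = 0
L = -1069/2338 (L = -2138/4676 = -2138*1/4676 = -1069/2338 ≈ -0.45723)
W = -9621/2338 (W = 9*(-1069/2338) = -9621/2338 ≈ -4.1151)
u(12, -38) + W = 0 - 9621/2338 = -9621/2338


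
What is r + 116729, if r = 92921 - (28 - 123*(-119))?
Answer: 194985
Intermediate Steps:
r = 78256 (r = 92921 - (28 + 14637) = 92921 - 1*14665 = 92921 - 14665 = 78256)
r + 116729 = 78256 + 116729 = 194985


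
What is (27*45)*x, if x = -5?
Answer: -6075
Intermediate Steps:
(27*45)*x = (27*45)*(-5) = 1215*(-5) = -6075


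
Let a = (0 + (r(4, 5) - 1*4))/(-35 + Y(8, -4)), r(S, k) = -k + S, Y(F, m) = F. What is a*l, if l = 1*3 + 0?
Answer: 5/9 ≈ 0.55556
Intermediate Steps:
r(S, k) = S - k
l = 3 (l = 3 + 0 = 3)
a = 5/27 (a = (0 + ((4 - 1*5) - 1*4))/(-35 + 8) = (0 + ((4 - 5) - 4))/(-27) = (0 + (-1 - 4))*(-1/27) = (0 - 5)*(-1/27) = -5*(-1/27) = 5/27 ≈ 0.18519)
a*l = (5/27)*3 = 5/9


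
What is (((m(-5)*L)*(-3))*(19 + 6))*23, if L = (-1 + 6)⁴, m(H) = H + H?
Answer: 10781250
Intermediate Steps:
m(H) = 2*H
L = 625 (L = 5⁴ = 625)
(((m(-5)*L)*(-3))*(19 + 6))*23 = ((((2*(-5))*625)*(-3))*(19 + 6))*23 = ((-10*625*(-3))*25)*23 = (-6250*(-3)*25)*23 = (18750*25)*23 = 468750*23 = 10781250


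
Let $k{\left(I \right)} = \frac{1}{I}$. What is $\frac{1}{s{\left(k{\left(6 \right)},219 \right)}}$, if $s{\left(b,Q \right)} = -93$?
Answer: $- \frac{1}{93} \approx -0.010753$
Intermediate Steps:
$\frac{1}{s{\left(k{\left(6 \right)},219 \right)}} = \frac{1}{-93} = - \frac{1}{93}$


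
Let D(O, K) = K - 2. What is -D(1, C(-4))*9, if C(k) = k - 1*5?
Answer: 99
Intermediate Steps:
C(k) = -5 + k (C(k) = k - 5 = -5 + k)
D(O, K) = -2 + K
-D(1, C(-4))*9 = -(-2 + (-5 - 4))*9 = -(-2 - 9)*9 = -1*(-11)*9 = 11*9 = 99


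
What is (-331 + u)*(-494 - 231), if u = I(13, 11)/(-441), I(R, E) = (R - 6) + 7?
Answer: 15119875/63 ≈ 2.4000e+5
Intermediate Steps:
I(R, E) = 1 + R (I(R, E) = (-6 + R) + 7 = 1 + R)
u = -2/63 (u = (1 + 13)/(-441) = 14*(-1/441) = -2/63 ≈ -0.031746)
(-331 + u)*(-494 - 231) = (-331 - 2/63)*(-494 - 231) = -20855/63*(-725) = 15119875/63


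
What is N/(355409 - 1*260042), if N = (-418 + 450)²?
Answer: 1024/95367 ≈ 0.010737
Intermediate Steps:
N = 1024 (N = 32² = 1024)
N/(355409 - 1*260042) = 1024/(355409 - 1*260042) = 1024/(355409 - 260042) = 1024/95367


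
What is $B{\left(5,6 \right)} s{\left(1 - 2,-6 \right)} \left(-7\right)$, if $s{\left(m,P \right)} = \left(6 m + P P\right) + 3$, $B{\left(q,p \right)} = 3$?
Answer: $-693$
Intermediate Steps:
$s{\left(m,P \right)} = 3 + P^{2} + 6 m$ ($s{\left(m,P \right)} = \left(6 m + P^{2}\right) + 3 = \left(P^{2} + 6 m\right) + 3 = 3 + P^{2} + 6 m$)
$B{\left(5,6 \right)} s{\left(1 - 2,-6 \right)} \left(-7\right) = 3 \left(3 + \left(-6\right)^{2} + 6 \left(1 - 2\right)\right) \left(-7\right) = 3 \left(3 + 36 + 6 \left(-1\right)\right) \left(-7\right) = 3 \left(3 + 36 - 6\right) \left(-7\right) = 3 \cdot 33 \left(-7\right) = 99 \left(-7\right) = -693$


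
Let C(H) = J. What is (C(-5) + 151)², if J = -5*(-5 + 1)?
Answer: 29241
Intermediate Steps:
J = 20 (J = -5*(-4) = 20)
C(H) = 20
(C(-5) + 151)² = (20 + 151)² = 171² = 29241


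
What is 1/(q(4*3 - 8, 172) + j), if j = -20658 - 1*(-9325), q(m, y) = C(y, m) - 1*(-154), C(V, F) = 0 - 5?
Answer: -1/11184 ≈ -8.9413e-5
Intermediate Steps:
C(V, F) = -5
q(m, y) = 149 (q(m, y) = -5 - 1*(-154) = -5 + 154 = 149)
j = -11333 (j = -20658 + 9325 = -11333)
1/(q(4*3 - 8, 172) + j) = 1/(149 - 11333) = 1/(-11184) = -1/11184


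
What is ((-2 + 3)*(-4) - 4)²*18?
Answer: 1152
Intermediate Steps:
((-2 + 3)*(-4) - 4)²*18 = (1*(-4) - 4)²*18 = (-4 - 4)²*18 = (-8)²*18 = 64*18 = 1152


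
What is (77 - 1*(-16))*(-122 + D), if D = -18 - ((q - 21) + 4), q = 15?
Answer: -12834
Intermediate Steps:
D = -16 (D = -18 - ((15 - 21) + 4) = -18 - (-6 + 4) = -18 - 1*(-2) = -18 + 2 = -16)
(77 - 1*(-16))*(-122 + D) = (77 - 1*(-16))*(-122 - 16) = (77 + 16)*(-138) = 93*(-138) = -12834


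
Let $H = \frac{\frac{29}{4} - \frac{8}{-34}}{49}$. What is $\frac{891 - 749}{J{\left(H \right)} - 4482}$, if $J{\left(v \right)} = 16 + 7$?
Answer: $- \frac{142}{4459} \approx -0.031846$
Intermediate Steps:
$H = \frac{509}{3332}$ ($H = \left(29 \cdot \frac{1}{4} - - \frac{4}{17}\right) \frac{1}{49} = \left(\frac{29}{4} + \frac{4}{17}\right) \frac{1}{49} = \frac{509}{68} \cdot \frac{1}{49} = \frac{509}{3332} \approx 0.15276$)
$J{\left(v \right)} = 23$
$\frac{891 - 749}{J{\left(H \right)} - 4482} = \frac{891 - 749}{23 - 4482} = \frac{142}{-4459} = 142 \left(- \frac{1}{4459}\right) = - \frac{142}{4459}$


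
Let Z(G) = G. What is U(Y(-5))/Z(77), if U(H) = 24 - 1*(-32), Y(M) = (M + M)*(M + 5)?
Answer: 8/11 ≈ 0.72727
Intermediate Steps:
Y(M) = 2*M*(5 + M) (Y(M) = (2*M)*(5 + M) = 2*M*(5 + M))
U(H) = 56 (U(H) = 24 + 32 = 56)
U(Y(-5))/Z(77) = 56/77 = 56*(1/77) = 8/11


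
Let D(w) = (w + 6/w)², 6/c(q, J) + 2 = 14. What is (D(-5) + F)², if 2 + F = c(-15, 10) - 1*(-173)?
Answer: 110187009/2500 ≈ 44075.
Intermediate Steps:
c(q, J) = ½ (c(q, J) = 6/(-2 + 14) = 6/12 = 6*(1/12) = ½)
F = 343/2 (F = -2 + (½ - 1*(-173)) = -2 + (½ + 173) = -2 + 347/2 = 343/2 ≈ 171.50)
(D(-5) + F)² = ((6 + (-5)²)²/(-5)² + 343/2)² = ((6 + 25)²/25 + 343/2)² = ((1/25)*31² + 343/2)² = ((1/25)*961 + 343/2)² = (961/25 + 343/2)² = (10497/50)² = 110187009/2500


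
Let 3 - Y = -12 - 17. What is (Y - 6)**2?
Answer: 676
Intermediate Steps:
Y = 32 (Y = 3 - (-12 - 17) = 3 - 1*(-29) = 3 + 29 = 32)
(Y - 6)**2 = (32 - 6)**2 = 26**2 = 676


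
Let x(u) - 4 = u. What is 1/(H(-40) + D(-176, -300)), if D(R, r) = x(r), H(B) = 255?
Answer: -1/41 ≈ -0.024390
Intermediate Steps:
x(u) = 4 + u
D(R, r) = 4 + r
1/(H(-40) + D(-176, -300)) = 1/(255 + (4 - 300)) = 1/(255 - 296) = 1/(-41) = -1/41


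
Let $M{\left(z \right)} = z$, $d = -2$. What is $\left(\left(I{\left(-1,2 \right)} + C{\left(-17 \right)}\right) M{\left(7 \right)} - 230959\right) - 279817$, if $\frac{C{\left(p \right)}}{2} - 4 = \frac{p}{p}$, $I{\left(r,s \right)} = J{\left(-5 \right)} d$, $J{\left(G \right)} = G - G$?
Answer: $-510706$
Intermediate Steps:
$J{\left(G \right)} = 0$
$I{\left(r,s \right)} = 0$ ($I{\left(r,s \right)} = 0 \left(-2\right) = 0$)
$C{\left(p \right)} = 10$ ($C{\left(p \right)} = 8 + 2 \frac{p}{p} = 8 + 2 \cdot 1 = 8 + 2 = 10$)
$\left(\left(I{\left(-1,2 \right)} + C{\left(-17 \right)}\right) M{\left(7 \right)} - 230959\right) - 279817 = \left(\left(0 + 10\right) 7 - 230959\right) - 279817 = \left(10 \cdot 7 - 230959\right) - 279817 = \left(70 - 230959\right) - 279817 = -230889 - 279817 = -510706$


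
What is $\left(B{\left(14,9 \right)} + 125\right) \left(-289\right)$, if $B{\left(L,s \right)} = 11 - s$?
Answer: $-36703$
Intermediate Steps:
$\left(B{\left(14,9 \right)} + 125\right) \left(-289\right) = \left(\left(11 - 9\right) + 125\right) \left(-289\right) = \left(2 + 125\right) \left(-289\right) = 127 \left(-289\right) = -36703$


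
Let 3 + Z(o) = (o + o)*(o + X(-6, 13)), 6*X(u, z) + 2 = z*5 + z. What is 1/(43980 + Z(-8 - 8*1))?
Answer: 3/132251 ≈ 2.2684e-5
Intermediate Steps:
X(u, z) = -⅓ + z (X(u, z) = -⅓ + (z*5 + z)/6 = -⅓ + (5*z + z)/6 = -⅓ + (6*z)/6 = -⅓ + z)
Z(o) = -3 + 2*o*(38/3 + o) (Z(o) = -3 + (o + o)*(o + (-⅓ + 13)) = -3 + (2*o)*(o + 38/3) = -3 + (2*o)*(38/3 + o) = -3 + 2*o*(38/3 + o))
1/(43980 + Z(-8 - 8*1)) = 1/(43980 + (-3 + 2*(-8 - 8*1)² + 76*(-8 - 8*1)/3)) = 1/(43980 + (-3 + 2*(-8 - 8)² + 76*(-8 - 8)/3)) = 1/(43980 + (-3 + 2*(-16)² + (76/3)*(-16))) = 1/(43980 + (-3 + 2*256 - 1216/3)) = 1/(43980 + (-3 + 512 - 1216/3)) = 1/(43980 + 311/3) = 1/(132251/3) = 3/132251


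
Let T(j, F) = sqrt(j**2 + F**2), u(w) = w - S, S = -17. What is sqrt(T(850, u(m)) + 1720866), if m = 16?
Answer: sqrt(1720866 + sqrt(723589)) ≈ 1312.1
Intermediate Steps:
u(w) = 17 + w (u(w) = w - 1*(-17) = w + 17 = 17 + w)
T(j, F) = sqrt(F**2 + j**2)
sqrt(T(850, u(m)) + 1720866) = sqrt(sqrt((17 + 16)**2 + 850**2) + 1720866) = sqrt(sqrt(33**2 + 722500) + 1720866) = sqrt(sqrt(1089 + 722500) + 1720866) = sqrt(sqrt(723589) + 1720866) = sqrt(1720866 + sqrt(723589))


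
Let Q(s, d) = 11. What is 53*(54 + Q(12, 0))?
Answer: 3445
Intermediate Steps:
53*(54 + Q(12, 0)) = 53*(54 + 11) = 53*65 = 3445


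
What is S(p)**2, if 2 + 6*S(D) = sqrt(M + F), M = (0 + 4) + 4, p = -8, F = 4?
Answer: (1 - sqrt(3))**2/9 ≈ 0.059544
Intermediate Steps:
M = 8 (M = 4 + 4 = 8)
S(D) = -1/3 + sqrt(3)/3 (S(D) = -1/3 + sqrt(8 + 4)/6 = -1/3 + sqrt(12)/6 = -1/3 + (2*sqrt(3))/6 = -1/3 + sqrt(3)/3)
S(p)**2 = (-1/3 + sqrt(3)/3)**2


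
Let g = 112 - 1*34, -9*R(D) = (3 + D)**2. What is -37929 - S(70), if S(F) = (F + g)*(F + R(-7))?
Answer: -432233/9 ≈ -48026.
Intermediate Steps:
R(D) = -(3 + D)**2/9
g = 78 (g = 112 - 34 = 78)
S(F) = (78 + F)*(-16/9 + F) (S(F) = (F + 78)*(F - (3 - 7)**2/9) = (78 + F)*(F - 1/9*(-4)**2) = (78 + F)*(F - 1/9*16) = (78 + F)*(F - 16/9) = (78 + F)*(-16/9 + F))
-37929 - S(70) = -37929 - (-416/3 + 70**2 + (686/9)*70) = -37929 - (-416/3 + 4900 + 48020/9) = -37929 - 1*90872/9 = -37929 - 90872/9 = -432233/9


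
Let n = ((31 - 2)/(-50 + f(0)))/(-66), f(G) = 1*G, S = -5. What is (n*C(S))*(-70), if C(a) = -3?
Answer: 203/110 ≈ 1.8455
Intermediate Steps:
f(G) = G
n = 29/3300 (n = ((31 - 2)/(-50 + 0))/(-66) = (29/(-50))*(-1/66) = (29*(-1/50))*(-1/66) = -29/50*(-1/66) = 29/3300 ≈ 0.0087879)
(n*C(S))*(-70) = ((29/3300)*(-3))*(-70) = -29/1100*(-70) = 203/110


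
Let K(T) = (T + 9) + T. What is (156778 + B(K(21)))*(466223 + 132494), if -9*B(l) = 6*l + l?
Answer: 281525714155/3 ≈ 9.3842e+10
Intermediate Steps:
K(T) = 9 + 2*T (K(T) = (9 + T) + T = 9 + 2*T)
B(l) = -7*l/9 (B(l) = -(6*l + l)/9 = -7*l/9)
(156778 + B(K(21)))*(466223 + 132494) = (156778 - 7*(9 + 2*21)/9)*(466223 + 132494) = (156778 - 7*(9 + 42)/9)*598717 = (156778 - 7/9*51)*598717 = (156778 - 119/3)*598717 = (470215/3)*598717 = 281525714155/3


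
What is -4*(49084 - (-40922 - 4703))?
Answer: -378836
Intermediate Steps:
-4*(49084 - (-40922 - 4703)) = -4*(49084 - 1*(-45625)) = -4*(49084 + 45625) = -4*94709 = -378836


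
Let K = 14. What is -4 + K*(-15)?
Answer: -214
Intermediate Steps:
-4 + K*(-15) = -4 + 14*(-15) = -4 - 210 = -214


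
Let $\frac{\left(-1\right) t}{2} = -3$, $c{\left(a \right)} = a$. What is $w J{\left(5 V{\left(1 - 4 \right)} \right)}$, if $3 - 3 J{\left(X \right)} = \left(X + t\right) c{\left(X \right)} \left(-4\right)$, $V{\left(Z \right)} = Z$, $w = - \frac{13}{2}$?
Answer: $- \frac{2353}{2} \approx -1176.5$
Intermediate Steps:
$w = - \frac{13}{2}$ ($w = \left(-13\right) \frac{1}{2} = - \frac{13}{2} \approx -6.5$)
$t = 6$ ($t = \left(-2\right) \left(-3\right) = 6$)
$J{\left(X \right)} = 1 + \frac{4 X \left(6 + X\right)}{3}$ ($J{\left(X \right)} = 1 - \frac{\left(X + 6\right) X \left(-4\right)}{3} = 1 - \frac{\left(6 + X\right) X \left(-4\right)}{3} = 1 - \frac{X \left(6 + X\right) \left(-4\right)}{3} = 1 - \frac{\left(-4\right) X \left(6 + X\right)}{3} = 1 + \frac{4 X \left(6 + X\right)}{3}$)
$w J{\left(5 V{\left(1 - 4 \right)} \right)} = - \frac{13 \left(1 + 8 \cdot 5 \left(1 - 4\right) + \frac{4 \left(5 \left(1 - 4\right)\right)^{2}}{3}\right)}{2} = - \frac{13 \left(1 + 8 \cdot 5 \left(-3\right) + \frac{4 \left(5 \left(-3\right)\right)^{2}}{3}\right)}{2} = - \frac{13 \left(1 + 8 \left(-15\right) + \frac{4 \left(-15\right)^{2}}{3}\right)}{2} = - \frac{13 \left(1 - 120 + \frac{4}{3} \cdot 225\right)}{2} = - \frac{13 \left(1 - 120 + 300\right)}{2} = \left(- \frac{13}{2}\right) 181 = - \frac{2353}{2}$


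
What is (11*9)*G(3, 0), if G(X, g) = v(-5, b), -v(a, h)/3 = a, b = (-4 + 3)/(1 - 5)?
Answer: 1485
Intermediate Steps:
b = ¼ (b = -1/(-4) = -1*(-¼) = ¼ ≈ 0.25000)
v(a, h) = -3*a
G(X, g) = 15 (G(X, g) = -3*(-5) = 15)
(11*9)*G(3, 0) = (11*9)*15 = 99*15 = 1485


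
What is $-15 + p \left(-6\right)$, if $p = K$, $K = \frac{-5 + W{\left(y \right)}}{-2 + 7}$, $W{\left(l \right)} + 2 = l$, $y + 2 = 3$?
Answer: $- \frac{39}{5} \approx -7.8$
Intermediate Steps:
$y = 1$ ($y = -2 + 3 = 1$)
$W{\left(l \right)} = -2 + l$
$K = - \frac{6}{5}$ ($K = \frac{-5 + \left(-2 + 1\right)}{-2 + 7} = \frac{-5 - 1}{5} = \left(-6\right) \frac{1}{5} = - \frac{6}{5} \approx -1.2$)
$p = - \frac{6}{5} \approx -1.2$
$-15 + p \left(-6\right) = -15 - - \frac{36}{5} = -15 + \frac{36}{5} = - \frac{39}{5}$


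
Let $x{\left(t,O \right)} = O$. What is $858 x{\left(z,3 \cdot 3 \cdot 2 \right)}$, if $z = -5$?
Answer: $15444$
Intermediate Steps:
$858 x{\left(z,3 \cdot 3 \cdot 2 \right)} = 858 \cdot 3 \cdot 3 \cdot 2 = 858 \cdot 9 \cdot 2 = 858 \cdot 18 = 15444$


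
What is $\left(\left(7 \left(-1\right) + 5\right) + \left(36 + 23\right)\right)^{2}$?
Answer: $3249$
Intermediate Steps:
$\left(\left(7 \left(-1\right) + 5\right) + \left(36 + 23\right)\right)^{2} = \left(\left(-7 + 5\right) + 59\right)^{2} = \left(-2 + 59\right)^{2} = 57^{2} = 3249$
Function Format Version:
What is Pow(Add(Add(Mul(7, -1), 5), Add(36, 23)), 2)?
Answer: 3249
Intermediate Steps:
Pow(Add(Add(Mul(7, -1), 5), Add(36, 23)), 2) = Pow(Add(Add(-7, 5), 59), 2) = Pow(Add(-2, 59), 2) = Pow(57, 2) = 3249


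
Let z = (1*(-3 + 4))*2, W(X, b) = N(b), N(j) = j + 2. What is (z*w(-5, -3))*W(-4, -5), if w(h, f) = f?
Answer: 18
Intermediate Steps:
N(j) = 2 + j
W(X, b) = 2 + b
z = 2 (z = (1*1)*2 = 1*2 = 2)
(z*w(-5, -3))*W(-4, -5) = (2*(-3))*(2 - 5) = -6*(-3) = 18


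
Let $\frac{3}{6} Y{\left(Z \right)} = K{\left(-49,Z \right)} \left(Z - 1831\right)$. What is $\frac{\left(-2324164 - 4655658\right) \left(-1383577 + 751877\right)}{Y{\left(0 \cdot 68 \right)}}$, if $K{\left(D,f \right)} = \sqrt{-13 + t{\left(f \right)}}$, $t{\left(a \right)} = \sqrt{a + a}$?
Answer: $\frac{2204576778700 i \sqrt{13}}{23803} \approx 3.3394 \cdot 10^{8} i$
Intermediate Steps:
$t{\left(a \right)} = \sqrt{2} \sqrt{a}$ ($t{\left(a \right)} = \sqrt{2 a} = \sqrt{2} \sqrt{a}$)
$K{\left(D,f \right)} = \sqrt{-13 + \sqrt{2} \sqrt{f}}$
$Y{\left(Z \right)} = 2 \sqrt{-13 + \sqrt{2} \sqrt{Z}} \left(-1831 + Z\right)$ ($Y{\left(Z \right)} = 2 \sqrt{-13 + \sqrt{2} \sqrt{Z}} \left(Z - 1831\right) = 2 \sqrt{-13 + \sqrt{2} \sqrt{Z}} \left(-1831 + Z\right)$)
$\frac{\left(-2324164 - 4655658\right) \left(-1383577 + 751877\right)}{Y{\left(0 \cdot 68 \right)}} = \frac{\left(-2324164 - 4655658\right) \left(-1383577 + 751877\right)}{2 \sqrt{-13 + \sqrt{2} \sqrt{0 \cdot 68}} \left(-1831 + 0 \cdot 68\right)} = \frac{\left(-6979822\right) \left(-631700\right)}{2 \sqrt{-13 + \sqrt{2} \sqrt{0}} \left(-1831 + 0\right)} = \frac{4409153557400}{2 \sqrt{-13 + \sqrt{2} \cdot 0} \left(-1831\right)} = \frac{4409153557400}{2 \sqrt{-13 + 0} \left(-1831\right)} = \frac{4409153557400}{2 \sqrt{-13} \left(-1831\right)} = \frac{4409153557400}{2 i \sqrt{13} \left(-1831\right)} = \frac{4409153557400}{\left(-3662\right) i \sqrt{13}} = 4409153557400 \frac{i \sqrt{13}}{47606} = \frac{2204576778700 i \sqrt{13}}{23803}$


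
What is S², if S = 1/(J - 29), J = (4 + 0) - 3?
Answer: 1/784 ≈ 0.0012755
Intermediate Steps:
J = 1 (J = 4 - 3 = 1)
S = -1/28 (S = 1/(1 - 29) = 1/(-28) = -1/28 ≈ -0.035714)
S² = (-1/28)² = 1/784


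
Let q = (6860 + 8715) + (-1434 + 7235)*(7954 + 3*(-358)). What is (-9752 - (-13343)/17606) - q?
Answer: -703116847099/17606 ≈ -3.9936e+7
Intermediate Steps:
q = 39926455 (q = 15575 + 5801*(7954 - 1074) = 15575 + 5801*6880 = 15575 + 39910880 = 39926455)
(-9752 - (-13343)/17606) - q = (-9752 - (-13343)/17606) - 1*39926455 = (-9752 - (-13343)/17606) - 39926455 = (-9752 - 1*(-13343/17606)) - 39926455 = (-9752 + 13343/17606) - 39926455 = -171680369/17606 - 39926455 = -703116847099/17606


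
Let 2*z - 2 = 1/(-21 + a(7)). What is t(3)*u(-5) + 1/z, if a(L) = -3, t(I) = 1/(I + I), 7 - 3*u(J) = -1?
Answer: 620/423 ≈ 1.4657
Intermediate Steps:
u(J) = 8/3 (u(J) = 7/3 - ⅓*(-1) = 7/3 + ⅓ = 8/3)
t(I) = 1/(2*I)
z = 47/48 (z = 1 + 1/(2*(-21 - 3)) = 1 + (½)/(-24) = 1 + (½)*(-1/24) = 1 - 1/48 = 47/48 ≈ 0.97917)
t(3)*u(-5) + 1/z = ((½)/3)*(8/3) + 1/(47/48) = ((½)*(⅓))*(8/3) + 48/47 = (⅙)*(8/3) + 48/47 = 4/9 + 48/47 = 620/423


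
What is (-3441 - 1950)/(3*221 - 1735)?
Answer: 5391/1072 ≈ 5.0289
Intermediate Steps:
(-3441 - 1950)/(3*221 - 1735) = -5391/(663 - 1735) = -5391/(-1072) = -5391*(-1/1072) = 5391/1072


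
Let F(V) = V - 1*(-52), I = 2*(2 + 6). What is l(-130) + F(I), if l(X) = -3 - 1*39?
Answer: 26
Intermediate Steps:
l(X) = -42 (l(X) = -3 - 39 = -42)
I = 16 (I = 2*8 = 16)
F(V) = 52 + V (F(V) = V + 52 = 52 + V)
l(-130) + F(I) = -42 + (52 + 16) = -42 + 68 = 26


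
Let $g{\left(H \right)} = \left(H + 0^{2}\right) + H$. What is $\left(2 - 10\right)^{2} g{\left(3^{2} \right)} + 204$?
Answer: $1356$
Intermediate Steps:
$g{\left(H \right)} = 2 H$ ($g{\left(H \right)} = \left(H + 0\right) + H = H + H = 2 H$)
$\left(2 - 10\right)^{2} g{\left(3^{2} \right)} + 204 = \left(2 - 10\right)^{2} \cdot 2 \cdot 3^{2} + 204 = \left(-8\right)^{2} \cdot 2 \cdot 9 + 204 = 64 \cdot 18 + 204 = 1152 + 204 = 1356$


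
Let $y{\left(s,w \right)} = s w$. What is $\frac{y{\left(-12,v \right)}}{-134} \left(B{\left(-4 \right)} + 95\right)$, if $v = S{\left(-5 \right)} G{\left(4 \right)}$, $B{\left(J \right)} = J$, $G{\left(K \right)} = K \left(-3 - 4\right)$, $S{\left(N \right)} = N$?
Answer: $\frac{76440}{67} \approx 1140.9$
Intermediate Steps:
$G{\left(K \right)} = - 7 K$ ($G{\left(K \right)} = K \left(-7\right) = - 7 K$)
$v = 140$ ($v = - 5 \left(\left(-7\right) 4\right) = \left(-5\right) \left(-28\right) = 140$)
$\frac{y{\left(-12,v \right)}}{-134} \left(B{\left(-4 \right)} + 95\right) = \frac{\left(-12\right) 140}{-134} \left(-4 + 95\right) = \left(-1680\right) \left(- \frac{1}{134}\right) 91 = \frac{840}{67} \cdot 91 = \frac{76440}{67}$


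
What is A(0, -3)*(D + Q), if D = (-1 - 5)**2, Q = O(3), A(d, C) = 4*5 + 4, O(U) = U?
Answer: 936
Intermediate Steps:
A(d, C) = 24 (A(d, C) = 20 + 4 = 24)
Q = 3
D = 36 (D = (-6)**2 = 36)
A(0, -3)*(D + Q) = 24*(36 + 3) = 24*39 = 936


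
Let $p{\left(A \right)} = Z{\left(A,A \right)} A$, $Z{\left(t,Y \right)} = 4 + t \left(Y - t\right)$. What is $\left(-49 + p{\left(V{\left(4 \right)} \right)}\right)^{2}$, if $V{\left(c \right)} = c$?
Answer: $1089$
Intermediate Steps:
$p{\left(A \right)} = 4 A$ ($p{\left(A \right)} = \left(4 - A^{2} + A A\right) A = \left(4 - A^{2} + A^{2}\right) A = 4 A$)
$\left(-49 + p{\left(V{\left(4 \right)} \right)}\right)^{2} = \left(-49 + 4 \cdot 4\right)^{2} = \left(-49 + 16\right)^{2} = \left(-33\right)^{2} = 1089$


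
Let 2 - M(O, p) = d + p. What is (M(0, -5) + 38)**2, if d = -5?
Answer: 2500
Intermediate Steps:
M(O, p) = 7 - p (M(O, p) = 2 - (-5 + p) = 2 + (5 - p) = 7 - p)
(M(0, -5) + 38)**2 = ((7 - 1*(-5)) + 38)**2 = ((7 + 5) + 38)**2 = (12 + 38)**2 = 50**2 = 2500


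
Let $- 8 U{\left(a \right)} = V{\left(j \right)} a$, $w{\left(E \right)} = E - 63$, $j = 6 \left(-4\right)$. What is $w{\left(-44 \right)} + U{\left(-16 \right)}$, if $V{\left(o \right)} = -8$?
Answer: $-123$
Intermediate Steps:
$j = -24$
$w{\left(E \right)} = -63 + E$
$U{\left(a \right)} = a$ ($U{\left(a \right)} = - \frac{\left(-8\right) a}{8} = a$)
$w{\left(-44 \right)} + U{\left(-16 \right)} = \left(-63 - 44\right) - 16 = -107 - 16 = -123$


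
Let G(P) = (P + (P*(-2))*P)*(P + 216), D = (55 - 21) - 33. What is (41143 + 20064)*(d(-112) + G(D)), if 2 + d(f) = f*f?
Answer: 754376275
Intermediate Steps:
d(f) = -2 + f**2 (d(f) = -2 + f*f = -2 + f**2)
D = 1 (D = 34 - 33 = 1)
G(P) = (216 + P)*(P - 2*P**2) (G(P) = (P + (-2*P)*P)*(216 + P) = (P - 2*P**2)*(216 + P) = (216 + P)*(P - 2*P**2))
(41143 + 20064)*(d(-112) + G(D)) = (41143 + 20064)*((-2 + (-112)**2) + 1*(216 - 431*1 - 2*1**2)) = 61207*((-2 + 12544) + 1*(216 - 431 - 2*1)) = 61207*(12542 + 1*(216 - 431 - 2)) = 61207*(12542 + 1*(-217)) = 61207*(12542 - 217) = 61207*12325 = 754376275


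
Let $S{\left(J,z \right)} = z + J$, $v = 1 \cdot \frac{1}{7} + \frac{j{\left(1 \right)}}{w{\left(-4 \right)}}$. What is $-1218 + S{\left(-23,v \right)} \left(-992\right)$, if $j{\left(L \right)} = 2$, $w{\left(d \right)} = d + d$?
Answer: $\frac{151930}{7} \approx 21704.0$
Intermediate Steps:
$w{\left(d \right)} = 2 d$
$v = - \frac{3}{28}$ ($v = 1 \cdot \frac{1}{7} + \frac{2}{2 \left(-4\right)} = 1 \cdot \frac{1}{7} + \frac{2}{-8} = \frac{1}{7} + 2 \left(- \frac{1}{8}\right) = \frac{1}{7} - \frac{1}{4} = - \frac{3}{28} \approx -0.10714$)
$S{\left(J,z \right)} = J + z$
$-1218 + S{\left(-23,v \right)} \left(-992\right) = -1218 + \left(-23 - \frac{3}{28}\right) \left(-992\right) = -1218 - - \frac{160456}{7} = -1218 + \frac{160456}{7} = \frac{151930}{7}$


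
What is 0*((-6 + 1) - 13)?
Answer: 0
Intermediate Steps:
0*((-6 + 1) - 13) = 0*(-5 - 13) = 0*(-18) = 0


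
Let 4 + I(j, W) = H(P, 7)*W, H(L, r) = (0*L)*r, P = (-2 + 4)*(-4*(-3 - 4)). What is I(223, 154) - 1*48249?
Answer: -48253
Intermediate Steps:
P = 56 (P = 2*(-4*(-7)) = 2*28 = 56)
H(L, r) = 0 (H(L, r) = 0*r = 0)
I(j, W) = -4 (I(j, W) = -4 + 0*W = -4 + 0 = -4)
I(223, 154) - 1*48249 = -4 - 1*48249 = -4 - 48249 = -48253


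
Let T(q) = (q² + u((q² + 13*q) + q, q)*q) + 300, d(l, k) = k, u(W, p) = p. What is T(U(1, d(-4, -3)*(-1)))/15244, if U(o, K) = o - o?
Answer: 75/3811 ≈ 0.019680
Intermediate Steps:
U(o, K) = 0
T(q) = 300 + 2*q² (T(q) = (q² + q*q) + 300 = (q² + q²) + 300 = 2*q² + 300 = 300 + 2*q²)
T(U(1, d(-4, -3)*(-1)))/15244 = (300 + 2*0²)/15244 = (300 + 2*0)*(1/15244) = (300 + 0)*(1/15244) = 300*(1/15244) = 75/3811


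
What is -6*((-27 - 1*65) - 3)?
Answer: 570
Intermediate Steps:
-6*((-27 - 1*65) - 3) = -6*((-27 - 65) - 3) = -6*(-92 - 3) = -6*(-95) = 570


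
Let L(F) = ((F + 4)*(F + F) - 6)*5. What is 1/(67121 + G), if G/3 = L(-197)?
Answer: 1/1207661 ≈ 8.2805e-7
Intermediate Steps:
L(F) = -30 + 10*F*(4 + F) (L(F) = ((4 + F)*(2*F) - 6)*5 = (2*F*(4 + F) - 6)*5 = (-6 + 2*F*(4 + F))*5 = -30 + 10*F*(4 + F))
G = 1140540 (G = 3*(-30 + 10*(-197)² + 40*(-197)) = 3*(-30 + 10*38809 - 7880) = 3*(-30 + 388090 - 7880) = 3*380180 = 1140540)
1/(67121 + G) = 1/(67121 + 1140540) = 1/1207661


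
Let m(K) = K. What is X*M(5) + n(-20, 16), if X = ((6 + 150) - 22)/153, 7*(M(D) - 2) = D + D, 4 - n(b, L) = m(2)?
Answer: 1786/357 ≈ 5.0028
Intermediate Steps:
n(b, L) = 2 (n(b, L) = 4 - 1*2 = 4 - 2 = 2)
M(D) = 2 + 2*D/7 (M(D) = 2 + (D + D)/7 = 2 + (2*D)/7 = 2 + 2*D/7)
X = 134/153 (X = (156 - 22)*(1/153) = 134*(1/153) = 134/153 ≈ 0.87582)
X*M(5) + n(-20, 16) = 134*(2 + (2/7)*5)/153 + 2 = 134*(2 + 10/7)/153 + 2 = (134/153)*(24/7) + 2 = 1072/357 + 2 = 1786/357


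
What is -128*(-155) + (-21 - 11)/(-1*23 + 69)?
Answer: 456304/23 ≈ 19839.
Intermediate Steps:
-128*(-155) + (-21 - 11)/(-1*23 + 69) = 19840 - 32/(-23 + 69) = 19840 - 32/46 = 19840 - 32*1/46 = 19840 - 16/23 = 456304/23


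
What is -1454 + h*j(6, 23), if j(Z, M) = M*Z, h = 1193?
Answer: 163180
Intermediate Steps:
-1454 + h*j(6, 23) = -1454 + 1193*(23*6) = -1454 + 1193*138 = -1454 + 164634 = 163180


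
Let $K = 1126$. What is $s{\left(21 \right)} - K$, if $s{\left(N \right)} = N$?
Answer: $-1105$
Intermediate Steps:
$s{\left(21 \right)} - K = 21 - 1126 = -1105$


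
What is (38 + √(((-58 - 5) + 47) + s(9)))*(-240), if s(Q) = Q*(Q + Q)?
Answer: -9120 - 240*√146 ≈ -12020.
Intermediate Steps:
s(Q) = 2*Q² (s(Q) = Q*(2*Q) = 2*Q²)
(38 + √(((-58 - 5) + 47) + s(9)))*(-240) = (38 + √(((-58 - 5) + 47) + 2*9²))*(-240) = (38 + √((-63 + 47) + 2*81))*(-240) = (38 + √(-16 + 162))*(-240) = (38 + √146)*(-240) = -9120 - 240*√146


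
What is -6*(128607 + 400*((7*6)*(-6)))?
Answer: -166842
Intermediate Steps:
-6*(128607 + 400*((7*6)*(-6))) = -6*(128607 + 400*(42*(-6))) = -6*(128607 + 400*(-252)) = -6*(128607 - 100800) = -6*27807 = -166842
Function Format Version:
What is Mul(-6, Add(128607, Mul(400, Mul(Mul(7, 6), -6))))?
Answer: -166842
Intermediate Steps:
Mul(-6, Add(128607, Mul(400, Mul(Mul(7, 6), -6)))) = Mul(-6, Add(128607, Mul(400, Mul(42, -6)))) = Mul(-6, Add(128607, Mul(400, -252))) = Mul(-6, Add(128607, -100800)) = Mul(-6, 27807) = -166842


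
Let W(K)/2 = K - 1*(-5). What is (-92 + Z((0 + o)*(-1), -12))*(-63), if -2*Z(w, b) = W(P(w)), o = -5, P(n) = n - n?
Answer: 6111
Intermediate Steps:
P(n) = 0
W(K) = 10 + 2*K (W(K) = 2*(K - 1*(-5)) = 2*(K + 5) = 2*(5 + K) = 10 + 2*K)
Z(w, b) = -5 (Z(w, b) = -(10 + 2*0)/2 = -(10 + 0)/2 = -½*10 = -5)
(-92 + Z((0 + o)*(-1), -12))*(-63) = (-92 - 5)*(-63) = -97*(-63) = 6111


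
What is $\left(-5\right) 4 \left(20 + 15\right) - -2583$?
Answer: $1883$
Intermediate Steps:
$\left(-5\right) 4 \left(20 + 15\right) - -2583 = \left(-20\right) 35 + 2583 = -700 + 2583 = 1883$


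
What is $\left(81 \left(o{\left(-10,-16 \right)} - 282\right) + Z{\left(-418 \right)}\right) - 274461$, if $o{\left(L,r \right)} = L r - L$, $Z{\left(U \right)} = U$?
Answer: $-283951$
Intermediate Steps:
$o{\left(L,r \right)} = - L + L r$
$\left(81 \left(o{\left(-10,-16 \right)} - 282\right) + Z{\left(-418 \right)}\right) - 274461 = \left(81 \left(- 10 \left(-1 - 16\right) - 282\right) - 418\right) - 274461 = \left(81 \left(\left(-10\right) \left(-17\right) - 282\right) - 418\right) - 274461 = \left(81 \left(170 - 282\right) - 418\right) - 274461 = \left(81 \left(-112\right) - 418\right) - 274461 = \left(-9072 - 418\right) - 274461 = -9490 - 274461 = -283951$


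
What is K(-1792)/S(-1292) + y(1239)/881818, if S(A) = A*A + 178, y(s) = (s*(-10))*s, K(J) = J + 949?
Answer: -1830621292671/105153143254 ≈ -17.409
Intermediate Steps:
K(J) = 949 + J
y(s) = -10*s**2 (y(s) = (-10*s)*s = -10*s**2)
S(A) = 178 + A**2 (S(A) = A**2 + 178 = 178 + A**2)
K(-1792)/S(-1292) + y(1239)/881818 = (949 - 1792)/(178 + (-1292)**2) - 10*1239**2/881818 = -843/(178 + 1669264) - 10*1535121*(1/881818) = -843/1669442 - 15351210*1/881818 = -843*1/1669442 - 1096515/62987 = -843/1669442 - 1096515/62987 = -1830621292671/105153143254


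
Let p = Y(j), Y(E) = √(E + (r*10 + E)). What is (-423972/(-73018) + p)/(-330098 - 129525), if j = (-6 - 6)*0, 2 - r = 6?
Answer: -211986/16780376107 - 2*I*√10/459623 ≈ -1.2633e-5 - 1.376e-5*I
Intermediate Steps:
r = -4 (r = 2 - 1*6 = 2 - 6 = -4)
j = 0 (j = -12*0 = 0)
Y(E) = √(-40 + 2*E) (Y(E) = √(E + (-4*10 + E)) = √(E + (-40 + E)) = √(-40 + 2*E))
p = 2*I*√10 (p = √(-40 + 2*0) = √(-40 + 0) = √(-40) = 2*I*√10 ≈ 6.3246*I)
(-423972/(-73018) + p)/(-330098 - 129525) = (-423972/(-73018) + 2*I*√10)/(-330098 - 129525) = (-423972*(-1/73018) + 2*I*√10)/(-459623) = (211986/36509 + 2*I*√10)*(-1/459623) = -211986/16780376107 - 2*I*√10/459623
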